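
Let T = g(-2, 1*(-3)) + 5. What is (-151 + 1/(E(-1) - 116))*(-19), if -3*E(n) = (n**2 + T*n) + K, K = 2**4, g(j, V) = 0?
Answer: 344299/120 ≈ 2869.2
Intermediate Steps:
T = 5 (T = 0 + 5 = 5)
K = 16
E(n) = -16/3 - 5*n/3 - n**2/3 (E(n) = -((n**2 + 5*n) + 16)/3 = -(16 + n**2 + 5*n)/3 = -16/3 - 5*n/3 - n**2/3)
(-151 + 1/(E(-1) - 116))*(-19) = (-151 + 1/((-16/3 - 5/3*(-1) - 1/3*(-1)**2) - 116))*(-19) = (-151 + 1/((-16/3 + 5/3 - 1/3*1) - 116))*(-19) = (-151 + 1/((-16/3 + 5/3 - 1/3) - 116))*(-19) = (-151 + 1/(-4 - 116))*(-19) = (-151 + 1/(-120))*(-19) = (-151 - 1/120)*(-19) = -18121/120*(-19) = 344299/120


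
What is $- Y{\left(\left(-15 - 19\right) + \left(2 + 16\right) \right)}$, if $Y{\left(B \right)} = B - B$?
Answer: $0$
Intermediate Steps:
$Y{\left(B \right)} = 0$
$- Y{\left(\left(-15 - 19\right) + \left(2 + 16\right) \right)} = \left(-1\right) 0 = 0$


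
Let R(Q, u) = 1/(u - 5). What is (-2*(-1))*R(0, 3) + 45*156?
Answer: 7019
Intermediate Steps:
R(Q, u) = 1/(-5 + u)
(-2*(-1))*R(0, 3) + 45*156 = (-2*(-1))/(-5 + 3) + 45*156 = 2/(-2) + 7020 = 2*(-1/2) + 7020 = -1 + 7020 = 7019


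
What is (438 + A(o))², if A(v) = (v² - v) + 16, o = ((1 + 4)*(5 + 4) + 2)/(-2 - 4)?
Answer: 354757225/1296 ≈ 2.7373e+5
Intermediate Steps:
o = -47/6 (o = (5*9 + 2)/(-6) = (45 + 2)*(-⅙) = 47*(-⅙) = -47/6 ≈ -7.8333)
A(v) = 16 + v² - v
(438 + A(o))² = (438 + (16 + (-47/6)² - 1*(-47/6)))² = (438 + (16 + 2209/36 + 47/6))² = (438 + 3067/36)² = (18835/36)² = 354757225/1296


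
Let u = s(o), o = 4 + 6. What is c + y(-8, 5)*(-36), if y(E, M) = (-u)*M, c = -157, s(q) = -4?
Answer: -877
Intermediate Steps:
o = 10
u = -4
y(E, M) = 4*M (y(E, M) = (-1*(-4))*M = 4*M)
c + y(-8, 5)*(-36) = -157 + (4*5)*(-36) = -157 + 20*(-36) = -157 - 720 = -877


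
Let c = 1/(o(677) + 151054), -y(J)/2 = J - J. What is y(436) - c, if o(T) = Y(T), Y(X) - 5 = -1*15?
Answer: -1/151044 ≈ -6.6206e-6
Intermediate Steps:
Y(X) = -10 (Y(X) = 5 - 1*15 = 5 - 15 = -10)
y(J) = 0 (y(J) = -2*(J - J) = -2*0 = 0)
o(T) = -10
c = 1/151044 (c = 1/(-10 + 151054) = 1/151044 ≈ 6.6206e-6)
y(436) - c = 0 - 1*1/151044 = 0 - 1/151044 = -1/151044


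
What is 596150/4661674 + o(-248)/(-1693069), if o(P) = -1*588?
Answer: 72290296333/563752552679 ≈ 0.12823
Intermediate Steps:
o(P) = -588
596150/4661674 + o(-248)/(-1693069) = 596150/4661674 - 588/(-1693069) = 596150*(1/4661674) - 588*(-1/1693069) = 298075/2330837 + 84/241867 = 72290296333/563752552679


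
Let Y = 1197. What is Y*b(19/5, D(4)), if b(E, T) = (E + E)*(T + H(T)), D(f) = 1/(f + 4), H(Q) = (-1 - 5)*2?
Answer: -432117/4 ≈ -1.0803e+5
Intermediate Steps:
H(Q) = -12 (H(Q) = -6*2 = -12)
D(f) = 1/(4 + f)
b(E, T) = 2*E*(-12 + T) (b(E, T) = (E + E)*(T - 12) = (2*E)*(-12 + T) = 2*E*(-12 + T))
Y*b(19/5, D(4)) = 1197*(2*(19/5)*(-12 + 1/(4 + 4))) = 1197*(2*(19*(⅕))*(-12 + 1/8)) = 1197*(2*(19/5)*(-12 + ⅛)) = 1197*(2*(19/5)*(-95/8)) = 1197*(-361/4) = -432117/4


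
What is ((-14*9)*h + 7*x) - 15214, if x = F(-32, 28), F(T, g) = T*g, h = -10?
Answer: -20226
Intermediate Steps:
x = -896 (x = -32*28 = -896)
((-14*9)*h + 7*x) - 15214 = (-14*9*(-10) + 7*(-896)) - 15214 = (-126*(-10) - 6272) - 15214 = (1260 - 6272) - 15214 = -5012 - 15214 = -20226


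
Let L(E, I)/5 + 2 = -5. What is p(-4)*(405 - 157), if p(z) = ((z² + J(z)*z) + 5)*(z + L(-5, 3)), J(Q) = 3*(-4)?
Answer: -667368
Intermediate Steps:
L(E, I) = -35 (L(E, I) = -10 + 5*(-5) = -10 - 25 = -35)
J(Q) = -12
p(z) = (-35 + z)*(5 + z² - 12*z) (p(z) = ((z² - 12*z) + 5)*(z - 35) = (5 + z² - 12*z)*(-35 + z) = (-35 + z)*(5 + z² - 12*z))
p(-4)*(405 - 157) = (-175 + (-4)³ - 47*(-4)² + 425*(-4))*(405 - 157) = (-175 - 64 - 47*16 - 1700)*248 = (-175 - 64 - 752 - 1700)*248 = -2691*248 = -667368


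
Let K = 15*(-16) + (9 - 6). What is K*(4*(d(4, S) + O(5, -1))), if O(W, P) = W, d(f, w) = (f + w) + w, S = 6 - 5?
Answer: -10428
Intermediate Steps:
S = 1
d(f, w) = f + 2*w
K = -237 (K = -240 + 3 = -237)
K*(4*(d(4, S) + O(5, -1))) = -948*((4 + 2*1) + 5) = -948*((4 + 2) + 5) = -948*(6 + 5) = -948*11 = -237*44 = -10428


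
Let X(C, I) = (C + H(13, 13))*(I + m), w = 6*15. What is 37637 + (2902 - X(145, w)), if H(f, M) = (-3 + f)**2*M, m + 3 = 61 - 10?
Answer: -158871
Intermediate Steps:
w = 90
m = 48 (m = -3 + (61 - 10) = -3 + 51 = 48)
H(f, M) = M*(-3 + f)**2
X(C, I) = (48 + I)*(1300 + C) (X(C, I) = (C + 13*(-3 + 13)**2)*(I + 48) = (C + 13*10**2)*(48 + I) = (C + 13*100)*(48 + I) = (C + 1300)*(48 + I) = (1300 + C)*(48 + I) = (48 + I)*(1300 + C))
37637 + (2902 - X(145, w)) = 37637 + (2902 - (62400 + 48*145 + 1300*90 + 145*90)) = 37637 + (2902 - (62400 + 6960 + 117000 + 13050)) = 37637 + (2902 - 1*199410) = 37637 + (2902 - 199410) = 37637 - 196508 = -158871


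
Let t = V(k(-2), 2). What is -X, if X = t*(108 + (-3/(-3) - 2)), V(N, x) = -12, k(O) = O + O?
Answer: 1284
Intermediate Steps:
k(O) = 2*O
t = -12
X = -1284 (X = -12*(108 + (-3/(-3) - 2)) = -12*(108 + (-1/3*(-3) - 2)) = -12*(108 + (1 - 2)) = -12*(108 - 1) = -12*107 = -1284)
-X = -1*(-1284) = 1284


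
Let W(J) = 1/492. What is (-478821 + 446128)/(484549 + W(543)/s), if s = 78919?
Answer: -1269408642564/18814140285253 ≈ -0.067471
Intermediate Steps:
W(J) = 1/492
(-478821 + 446128)/(484549 + W(543)/s) = (-478821 + 446128)/(484549 + (1/492)/78919) = -32693/(484549 + (1/492)*(1/78919)) = -32693/(484549 + 1/38828148) = -32693/18814140285253/38828148 = -32693*38828148/18814140285253 = -1269408642564/18814140285253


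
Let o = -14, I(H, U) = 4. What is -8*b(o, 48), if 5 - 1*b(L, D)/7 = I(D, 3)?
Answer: -56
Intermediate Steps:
b(L, D) = 7 (b(L, D) = 35 - 7*4 = 35 - 28 = 7)
-8*b(o, 48) = -8*7 = -56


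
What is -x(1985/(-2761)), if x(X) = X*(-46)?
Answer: -91310/2761 ≈ -33.071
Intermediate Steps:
x(X) = -46*X
-x(1985/(-2761)) = -(-46)*1985/(-2761) = -(-46)*1985*(-1/2761) = -(-46)*(-1985)/2761 = -1*91310/2761 = -91310/2761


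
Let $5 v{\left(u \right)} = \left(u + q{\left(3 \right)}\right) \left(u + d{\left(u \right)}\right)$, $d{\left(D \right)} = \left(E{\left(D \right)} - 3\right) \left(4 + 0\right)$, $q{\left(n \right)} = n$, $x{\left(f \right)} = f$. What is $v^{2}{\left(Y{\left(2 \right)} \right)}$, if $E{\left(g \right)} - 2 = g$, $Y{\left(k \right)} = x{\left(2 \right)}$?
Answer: $36$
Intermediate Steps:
$Y{\left(k \right)} = 2$
$E{\left(g \right)} = 2 + g$
$d{\left(D \right)} = -4 + 4 D$ ($d{\left(D \right)} = \left(\left(2 + D\right) - 3\right) \left(4 + 0\right) = \left(-1 + D\right) 4 = -4 + 4 D$)
$v{\left(u \right)} = \frac{\left(-4 + 5 u\right) \left(3 + u\right)}{5}$ ($v{\left(u \right)} = \frac{\left(u + 3\right) \left(u + \left(-4 + 4 u\right)\right)}{5} = \frac{\left(3 + u\right) \left(-4 + 5 u\right)}{5} = \frac{\left(-4 + 5 u\right) \left(3 + u\right)}{5}$)
$v^{2}{\left(Y{\left(2 \right)} \right)} = \left(- \frac{12}{5} + 2^{2} + \frac{11}{5} \cdot 2\right)^{2} = \left(- \frac{12}{5} + 4 + \frac{22}{5}\right)^{2} = 6^{2} = 36$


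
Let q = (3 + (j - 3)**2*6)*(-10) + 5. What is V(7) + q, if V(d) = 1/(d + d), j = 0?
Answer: -7909/14 ≈ -564.93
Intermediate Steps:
V(d) = 1/(2*d)
q = -565 (q = (3 + (0 - 3)**2*6)*(-10) + 5 = (3 + (-3)**2*6)*(-10) + 5 = (3 + 9*6)*(-10) + 5 = (3 + 54)*(-10) + 5 = 57*(-10) + 5 = -570 + 5 = -565)
V(7) + q = (1/2)/7 - 565 = (1/2)*(1/7) - 565 = 1/14 - 565 = -7909/14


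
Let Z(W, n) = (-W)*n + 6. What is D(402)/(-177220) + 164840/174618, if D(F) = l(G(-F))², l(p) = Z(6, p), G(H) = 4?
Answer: 3644546071/3868225245 ≈ 0.94217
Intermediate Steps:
Z(W, n) = 6 - W*n (Z(W, n) = -W*n + 6 = 6 - W*n)
l(p) = 6 - 6*p (l(p) = 6 - 1*6*p = 6 - 6*p)
D(F) = 324 (D(F) = (6 - 6*4)² = (6 - 24)² = (-18)² = 324)
D(402)/(-177220) + 164840/174618 = 324/(-177220) + 164840/174618 = 324*(-1/177220) + 164840*(1/174618) = -81/44305 + 82420/87309 = 3644546071/3868225245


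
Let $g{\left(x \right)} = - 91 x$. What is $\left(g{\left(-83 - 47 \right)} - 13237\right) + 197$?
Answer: $-1210$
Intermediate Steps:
$\left(g{\left(-83 - 47 \right)} - 13237\right) + 197 = \left(- 91 \left(-83 - 47\right) - 13237\right) + 197 = \left(\left(-91\right) \left(-130\right) - 13237\right) + 197 = \left(11830 - 13237\right) + 197 = -1407 + 197 = -1210$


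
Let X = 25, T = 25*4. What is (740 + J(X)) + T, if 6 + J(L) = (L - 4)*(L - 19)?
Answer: 960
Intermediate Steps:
T = 100
J(L) = -6 + (-19 + L)*(-4 + L) (J(L) = -6 + (L - 4)*(L - 19) = -6 + (-4 + L)*(-19 + L) = -6 + (-19 + L)*(-4 + L))
(740 + J(X)) + T = (740 + (70 + 25² - 23*25)) + 100 = (740 + (70 + 625 - 575)) + 100 = (740 + 120) + 100 = 860 + 100 = 960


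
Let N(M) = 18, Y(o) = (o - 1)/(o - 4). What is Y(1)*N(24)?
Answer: 0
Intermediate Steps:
Y(o) = (-1 + o)/(-4 + o)
Y(1)*N(24) = ((-1 + 1)/(-4 + 1))*18 = (0/(-3))*18 = -⅓*0*18 = 0*18 = 0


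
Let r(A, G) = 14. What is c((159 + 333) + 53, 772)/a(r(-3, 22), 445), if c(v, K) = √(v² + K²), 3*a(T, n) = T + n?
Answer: √893009/153 ≈ 6.1764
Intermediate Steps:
a(T, n) = T/3 + n/3 (a(T, n) = (T + n)/3 = T/3 + n/3)
c(v, K) = √(K² + v²)
c((159 + 333) + 53, 772)/a(r(-3, 22), 445) = √(772² + ((159 + 333) + 53)²)/((⅓)*14 + (⅓)*445) = √(595984 + (492 + 53)²)/(14/3 + 445/3) = √(595984 + 545²)/153 = √(595984 + 297025)*(1/153) = √893009*(1/153) = √893009/153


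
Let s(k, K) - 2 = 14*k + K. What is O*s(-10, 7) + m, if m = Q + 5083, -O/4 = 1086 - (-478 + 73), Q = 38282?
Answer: 824649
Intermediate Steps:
s(k, K) = 2 + K + 14*k (s(k, K) = 2 + (14*k + K) = 2 + (K + 14*k) = 2 + K + 14*k)
O = -5964 (O = -4*(1086 - (-478 + 73)) = -4*(1086 - 1*(-405)) = -4*(1086 + 405) = -4*1491 = -5964)
m = 43365 (m = 38282 + 5083 = 43365)
O*s(-10, 7) + m = -5964*(2 + 7 + 14*(-10)) + 43365 = -5964*(2 + 7 - 140) + 43365 = -5964*(-131) + 43365 = 781284 + 43365 = 824649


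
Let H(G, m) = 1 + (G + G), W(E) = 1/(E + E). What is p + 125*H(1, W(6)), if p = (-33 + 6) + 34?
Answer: 382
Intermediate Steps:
W(E) = 1/(2*E)
H(G, m) = 1 + 2*G
p = 7 (p = -27 + 34 = 7)
p + 125*H(1, W(6)) = 7 + 125*(1 + 2*1) = 7 + 125*(1 + 2) = 7 + 125*3 = 7 + 375 = 382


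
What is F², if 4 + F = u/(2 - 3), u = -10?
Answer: 36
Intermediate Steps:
F = 6 (F = -4 - 10/(2 - 3) = -4 - 10/(-1) = -4 - 1*(-10) = -4 + 10 = 6)
F² = 6² = 36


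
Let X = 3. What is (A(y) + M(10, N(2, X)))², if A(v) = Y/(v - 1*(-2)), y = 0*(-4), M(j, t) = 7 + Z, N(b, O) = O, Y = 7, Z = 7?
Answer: 1225/4 ≈ 306.25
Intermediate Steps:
M(j, t) = 14 (M(j, t) = 7 + 7 = 14)
y = 0
A(v) = 7/(2 + v) (A(v) = 7/(v - 1*(-2)) = 7/(v + 2) = 7/(2 + v))
(A(y) + M(10, N(2, X)))² = (7/(2 + 0) + 14)² = (7/2 + 14)² = (35/2)² = 1225/4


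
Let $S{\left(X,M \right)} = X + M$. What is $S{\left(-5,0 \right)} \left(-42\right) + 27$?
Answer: $237$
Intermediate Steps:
$S{\left(X,M \right)} = M + X$
$S{\left(-5,0 \right)} \left(-42\right) + 27 = \left(0 - 5\right) \left(-42\right) + 27 = \left(-5\right) \left(-42\right) + 27 = 210 + 27 = 237$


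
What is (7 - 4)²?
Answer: 9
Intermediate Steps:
(7 - 4)² = 3² = 9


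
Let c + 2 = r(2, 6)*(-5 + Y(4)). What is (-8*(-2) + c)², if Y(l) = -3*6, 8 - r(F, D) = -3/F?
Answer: 167281/4 ≈ 41820.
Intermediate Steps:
r(F, D) = 8 + 3/F (r(F, D) = 8 - (-3)/F = 8 + 3/F)
Y(l) = -18
c = -441/2 (c = -2 + (8 + 3/2)*(-5 - 18) = -2 + (8 + 3*(½))*(-23) = -2 + (8 + 3/2)*(-23) = -2 + (19/2)*(-23) = -2 - 437/2 = -441/2 ≈ -220.50)
(-8*(-2) + c)² = (-8*(-2) - 441/2)² = (16 - 441/2)² = (-409/2)² = 167281/4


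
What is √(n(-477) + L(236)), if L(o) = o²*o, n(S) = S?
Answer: √13143779 ≈ 3625.4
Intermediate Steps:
L(o) = o³
√(n(-477) + L(236)) = √(-477 + 236³) = √(-477 + 13144256) = √13143779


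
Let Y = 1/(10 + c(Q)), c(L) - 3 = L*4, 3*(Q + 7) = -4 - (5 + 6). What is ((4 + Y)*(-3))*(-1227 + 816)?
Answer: 171387/35 ≈ 4896.8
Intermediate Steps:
Q = -12 (Q = -7 + (-4 - (5 + 6))/3 = -7 + (-4 - 1*11)/3 = -7 + (-4 - 11)/3 = -7 + (1/3)*(-15) = -7 - 5 = -12)
c(L) = 3 + 4*L (c(L) = 3 + L*4 = 3 + 4*L)
Y = -1/35 (Y = 1/(10 + (3 + 4*(-12))) = 1/(10 + (3 - 48)) = 1/(10 - 45) = 1/(-35) = -1/35 ≈ -0.028571)
((4 + Y)*(-3))*(-1227 + 816) = ((4 - 1/35)*(-3))*(-1227 + 816) = ((139/35)*(-3))*(-411) = -417/35*(-411) = 171387/35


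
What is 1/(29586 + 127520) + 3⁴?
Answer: 12725587/157106 ≈ 81.000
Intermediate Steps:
1/(29586 + 127520) + 3⁴ = 1/157106 + 81 = 12725587/157106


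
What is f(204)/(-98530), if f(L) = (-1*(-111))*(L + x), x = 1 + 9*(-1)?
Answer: -10878/49265 ≈ -0.22081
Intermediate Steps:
x = -8 (x = 1 - 9 = -8)
f(L) = -888 + 111*L (f(L) = (-1*(-111))*(L - 8) = 111*(-8 + L) = -888 + 111*L)
f(204)/(-98530) = (-888 + 111*204)/(-98530) = (-888 + 22644)*(-1/98530) = 21756*(-1/98530) = -10878/49265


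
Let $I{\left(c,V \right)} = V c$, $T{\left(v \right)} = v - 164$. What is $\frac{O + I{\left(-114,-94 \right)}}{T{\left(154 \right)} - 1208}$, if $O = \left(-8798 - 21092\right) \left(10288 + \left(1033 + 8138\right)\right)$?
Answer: $\frac{290809397}{609} \approx 4.7752 \cdot 10^{5}$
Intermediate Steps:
$T{\left(v \right)} = -164 + v$
$O = -581629510$ ($O = - 29890 \left(10288 + 9171\right) = \left(-29890\right) 19459 = -581629510$)
$\frac{O + I{\left(-114,-94 \right)}}{T{\left(154 \right)} - 1208} = \frac{-581629510 - -10716}{\left(-164 + 154\right) - 1208} = \frac{-581629510 + 10716}{-10 - 1208} = - \frac{581618794}{-1218} = \left(-581618794\right) \left(- \frac{1}{1218}\right) = \frac{290809397}{609}$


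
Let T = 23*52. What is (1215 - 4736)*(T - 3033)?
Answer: 6468077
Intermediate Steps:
T = 1196
(1215 - 4736)*(T - 3033) = (1215 - 4736)*(1196 - 3033) = -3521*(-1837) = 6468077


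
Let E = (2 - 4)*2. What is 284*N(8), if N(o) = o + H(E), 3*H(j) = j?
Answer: 5680/3 ≈ 1893.3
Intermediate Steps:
E = -4 (E = -2*2 = -4)
H(j) = j/3
N(o) = -4/3 + o (N(o) = o + (1/3)*(-4) = o - 4/3 = -4/3 + o)
284*N(8) = 284*(-4/3 + 8) = 284*(20/3) = 5680/3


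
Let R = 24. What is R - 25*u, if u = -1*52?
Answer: 1324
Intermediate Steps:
u = -52
R - 25*u = 24 - 25*(-52) = 24 + 1300 = 1324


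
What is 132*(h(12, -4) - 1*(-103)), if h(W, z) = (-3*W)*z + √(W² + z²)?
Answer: 32604 + 528*√10 ≈ 34274.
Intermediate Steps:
h(W, z) = √(W² + z²) - 3*W*z (h(W, z) = -3*W*z + √(W² + z²) = √(W² + z²) - 3*W*z)
132*(h(12, -4) - 1*(-103)) = 132*((√(12² + (-4)²) - 3*12*(-4)) - 1*(-103)) = 132*((√(144 + 16) + 144) + 103) = 132*((√160 + 144) + 103) = 132*((4*√10 + 144) + 103) = 132*((144 + 4*√10) + 103) = 132*(247 + 4*√10) = 32604 + 528*√10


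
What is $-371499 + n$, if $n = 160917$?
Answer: $-210582$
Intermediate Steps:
$-371499 + n = -371499 + 160917 = -210582$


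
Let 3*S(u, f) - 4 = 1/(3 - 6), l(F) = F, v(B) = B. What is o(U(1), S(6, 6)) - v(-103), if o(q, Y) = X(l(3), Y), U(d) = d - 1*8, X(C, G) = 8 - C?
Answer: 108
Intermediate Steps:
S(u, f) = 11/9 (S(u, f) = 4/3 + 1/(3*(3 - 6)) = 4/3 + (1/3)/(-3) = 4/3 + (1/3)*(-1/3) = 4/3 - 1/9 = 11/9)
U(d) = -8 + d (U(d) = d - 8 = -8 + d)
o(q, Y) = 5 (o(q, Y) = 8 - 1*3 = 8 - 3 = 5)
o(U(1), S(6, 6)) - v(-103) = 5 - 1*(-103) = 5 + 103 = 108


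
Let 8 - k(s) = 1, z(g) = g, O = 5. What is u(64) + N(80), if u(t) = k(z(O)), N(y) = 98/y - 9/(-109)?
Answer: 36221/4360 ≈ 8.3076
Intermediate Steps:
k(s) = 7 (k(s) = 8 - 1*1 = 8 - 1 = 7)
N(y) = 9/109 + 98/y (N(y) = 98/y - 9*(-1/109) = 98/y + 9/109 = 9/109 + 98/y)
u(t) = 7
u(64) + N(80) = 7 + (9/109 + 98/80) = 7 + (9/109 + 98*(1/80)) = 7 + (9/109 + 49/40) = 7 + 5701/4360 = 36221/4360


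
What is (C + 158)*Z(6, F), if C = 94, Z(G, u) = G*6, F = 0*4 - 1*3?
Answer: 9072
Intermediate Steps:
F = -3 (F = 0 - 3 = -3)
Z(G, u) = 6*G
(C + 158)*Z(6, F) = (94 + 158)*(6*6) = 252*36 = 9072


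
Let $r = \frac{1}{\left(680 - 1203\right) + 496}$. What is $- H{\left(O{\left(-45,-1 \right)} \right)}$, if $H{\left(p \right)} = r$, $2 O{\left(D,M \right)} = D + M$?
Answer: $\frac{1}{27} \approx 0.037037$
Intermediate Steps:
$O{\left(D,M \right)} = \frac{D}{2} + \frac{M}{2}$ ($O{\left(D,M \right)} = \frac{D + M}{2} = \frac{D}{2} + \frac{M}{2}$)
$r = - \frac{1}{27}$ ($r = \frac{1}{-523 + 496} = \frac{1}{-27} = - \frac{1}{27} \approx -0.037037$)
$H{\left(p \right)} = - \frac{1}{27}$
$- H{\left(O{\left(-45,-1 \right)} \right)} = \left(-1\right) \left(- \frac{1}{27}\right) = \frac{1}{27}$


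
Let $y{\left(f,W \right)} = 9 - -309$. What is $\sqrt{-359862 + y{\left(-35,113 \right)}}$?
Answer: $2 i \sqrt{89886} \approx 599.62 i$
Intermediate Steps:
$y{\left(f,W \right)} = 318$ ($y{\left(f,W \right)} = 9 + 309 = 318$)
$\sqrt{-359862 + y{\left(-35,113 \right)}} = \sqrt{-359862 + 318} = \sqrt{-359544} = 2 i \sqrt{89886}$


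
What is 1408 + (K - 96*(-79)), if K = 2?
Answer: 8994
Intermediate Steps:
1408 + (K - 96*(-79)) = 1408 + (2 - 96*(-79)) = 1408 + (2 + 7584) = 1408 + 7586 = 8994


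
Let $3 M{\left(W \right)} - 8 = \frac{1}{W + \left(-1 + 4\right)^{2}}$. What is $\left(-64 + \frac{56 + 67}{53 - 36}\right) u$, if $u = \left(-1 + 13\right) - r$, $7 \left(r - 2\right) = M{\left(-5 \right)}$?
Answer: $- \frac{259585}{476} \approx -545.35$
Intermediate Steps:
$M{\left(W \right)} = \frac{8}{3} + \frac{1}{3 \left(9 + W\right)}$ ($M{\left(W \right)} = \frac{8}{3} + \frac{1}{3 \left(W + \left(-1 + 4\right)^{2}\right)} = \frac{8}{3} + \frac{1}{3 \left(W + 3^{2}\right)} = \frac{8}{3} + \frac{1}{3 \left(W + 9\right)} = \frac{8}{3} + \frac{1}{3 \left(9 + W\right)}$)
$r = \frac{67}{28}$ ($r = 2 + \frac{\frac{1}{3} \frac{1}{9 - 5} \left(73 + 8 \left(-5\right)\right)}{7} = 2 + \frac{\frac{1}{3} \cdot \frac{1}{4} \left(73 - 40\right)}{7} = 2 + \frac{\frac{1}{3} \cdot \frac{1}{4} \cdot 33}{7} = 2 + \frac{1}{7} \cdot \frac{11}{4} = 2 + \frac{11}{28} = \frac{67}{28} \approx 2.3929$)
$u = \frac{269}{28}$ ($u = \left(-1 + 13\right) - \frac{67}{28} = 12 - \frac{67}{28} = \frac{269}{28} \approx 9.6071$)
$\left(-64 + \frac{56 + 67}{53 - 36}\right) u = \left(-64 + \frac{56 + 67}{53 - 36}\right) \frac{269}{28} = \left(-64 + \frac{123}{17}\right) \frac{269}{28} = \left(- \frac{965}{17}\right) \frac{269}{28} = - \frac{259585}{476}$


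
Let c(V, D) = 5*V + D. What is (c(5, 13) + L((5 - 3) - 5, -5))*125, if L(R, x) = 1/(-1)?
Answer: 4625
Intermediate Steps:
L(R, x) = -1
c(V, D) = D + 5*V
(c(5, 13) + L((5 - 3) - 5, -5))*125 = ((13 + 5*5) - 1)*125 = ((13 + 25) - 1)*125 = (38 - 1)*125 = 37*125 = 4625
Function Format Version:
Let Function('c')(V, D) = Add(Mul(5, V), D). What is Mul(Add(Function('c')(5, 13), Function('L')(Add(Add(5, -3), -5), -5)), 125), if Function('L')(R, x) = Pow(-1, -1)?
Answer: 4625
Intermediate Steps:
Function('L')(R, x) = -1
Function('c')(V, D) = Add(D, Mul(5, V))
Mul(Add(Function('c')(5, 13), Function('L')(Add(Add(5, -3), -5), -5)), 125) = Mul(Add(Add(13, Mul(5, 5)), -1), 125) = Mul(Add(Add(13, 25), -1), 125) = Mul(Add(38, -1), 125) = Mul(37, 125) = 4625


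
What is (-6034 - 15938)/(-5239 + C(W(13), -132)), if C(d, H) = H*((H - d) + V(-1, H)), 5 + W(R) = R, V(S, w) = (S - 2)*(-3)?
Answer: -21972/12053 ≈ -1.8229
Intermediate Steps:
V(S, w) = 6 - 3*S (V(S, w) = (-2 + S)*(-3) = 6 - 3*S)
W(R) = -5 + R
C(d, H) = H*(9 + H - d) (C(d, H) = H*((H - d) + (6 - 3*(-1))) = H*((H - d) + (6 + 3)) = H*((H - d) + 9) = H*(9 + H - d))
(-6034 - 15938)/(-5239 + C(W(13), -132)) = (-6034 - 15938)/(-5239 - 132*(9 - 132 - (-5 + 13))) = -21972/(-5239 - 132*(9 - 132 - 1*8)) = -21972/(-5239 - 132*(9 - 132 - 8)) = -21972/(-5239 - 132*(-131)) = -21972/(-5239 + 17292) = -21972/12053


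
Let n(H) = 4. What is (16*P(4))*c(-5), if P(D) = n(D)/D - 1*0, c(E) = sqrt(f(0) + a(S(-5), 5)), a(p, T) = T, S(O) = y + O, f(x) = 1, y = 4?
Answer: 16*sqrt(6) ≈ 39.192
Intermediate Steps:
S(O) = 4 + O
c(E) = sqrt(6) (c(E) = sqrt(1 + 5) = sqrt(6))
P(D) = 4/D (P(D) = 4/D - 1*0 = 4/D + 0 = 4/D)
(16*P(4))*c(-5) = (16*(4/4))*sqrt(6) = (16*(4*(1/4)))*sqrt(6) = (16*1)*sqrt(6) = 16*sqrt(6)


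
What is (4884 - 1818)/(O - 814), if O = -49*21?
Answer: -3066/1843 ≈ -1.6636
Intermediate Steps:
O = -1029
(4884 - 1818)/(O - 814) = (4884 - 1818)/(-1029 - 814) = 3066/(-1843) = 3066*(-1/1843) = -3066/1843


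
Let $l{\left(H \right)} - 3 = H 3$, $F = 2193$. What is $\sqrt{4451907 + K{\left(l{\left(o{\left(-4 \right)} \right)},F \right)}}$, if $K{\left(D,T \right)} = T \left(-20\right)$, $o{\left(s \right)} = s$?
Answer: $3 \sqrt{489783} \approx 2099.5$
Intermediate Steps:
$l{\left(H \right)} = 3 + 3 H$ ($l{\left(H \right)} = 3 + H 3 = 3 + 3 H$)
$K{\left(D,T \right)} = - 20 T$
$\sqrt{4451907 + K{\left(l{\left(o{\left(-4 \right)} \right)},F \right)}} = \sqrt{4451907 - 43860} = \sqrt{4408047} = 3 \sqrt{489783}$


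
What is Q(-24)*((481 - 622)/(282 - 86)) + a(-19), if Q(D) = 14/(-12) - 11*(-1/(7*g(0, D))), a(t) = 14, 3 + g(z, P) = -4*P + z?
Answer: 1261255/85064 ≈ 14.827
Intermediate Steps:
g(z, P) = -3 + z - 4*P (g(z, P) = -3 + (-4*P + z) = -3 + (z - 4*P) = -3 + z - 4*P)
Q(D) = -7/6 - 11/(21 + 28*D) (Q(D) = 14/(-12) - 11*(-1/(7*(-3 + 0 - 4*D))) = 14*(-1/12) - 11*(-1/(7*(-3 - 4*D))) = -7/6 - 11/(21 + 28*D))
Q(-24)*((481 - 622)/(282 - 86)) + a(-19) = ((-213 - 196*(-24))/(42*(3 + 4*(-24))))*((481 - 622)/(282 - 86)) + 14 = ((-213 + 4704)/(42*(3 - 96)))*(-141/196) + 14 = ((1/42)*4491/(-93))*(-141*1/196) + 14 = ((1/42)*(-1/93)*4491)*(-141/196) + 14 = -499/434*(-141/196) + 14 = 70359/85064 + 14 = 1261255/85064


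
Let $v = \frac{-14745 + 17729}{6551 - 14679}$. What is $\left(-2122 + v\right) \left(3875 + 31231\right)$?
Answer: $- \frac{37849972725}{508} \approx -7.4508 \cdot 10^{7}$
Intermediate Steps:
$v = - \frac{373}{1016}$ ($v = \frac{2984}{-8128} = 2984 \left(- \frac{1}{8128}\right) = - \frac{373}{1016} \approx -0.36713$)
$\left(-2122 + v\right) \left(3875 + 31231\right) = \left(-2122 - \frac{373}{1016}\right) \left(3875 + 31231\right) = \left(- \frac{2156325}{1016}\right) 35106 = - \frac{37849972725}{508}$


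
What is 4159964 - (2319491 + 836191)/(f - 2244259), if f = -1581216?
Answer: 15913841438582/3825475 ≈ 4.1600e+6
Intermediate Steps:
4159964 - (2319491 + 836191)/(f - 2244259) = 4159964 - (2319491 + 836191)/(-1581216 - 2244259) = 4159964 - 3155682/(-3825475) = 4159964 - 3155682*(-1)/3825475 = 4159964 - 1*(-3155682/3825475) = 4159964 + 3155682/3825475 = 15913841438582/3825475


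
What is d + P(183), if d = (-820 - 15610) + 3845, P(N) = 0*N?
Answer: -12585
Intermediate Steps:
P(N) = 0
d = -12585 (d = -16430 + 3845 = -12585)
d + P(183) = -12585 + 0 = -12585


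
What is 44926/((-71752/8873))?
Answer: -199314199/35876 ≈ -5555.6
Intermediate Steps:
44926/((-71752/8873)) = 44926/((-71752*1/8873)) = 44926/(-71752/8873) = 44926*(-8873/71752) = -199314199/35876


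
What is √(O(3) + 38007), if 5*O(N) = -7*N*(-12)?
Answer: 3*√105715/5 ≈ 195.08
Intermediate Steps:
O(N) = 84*N/5 (O(N) = (-7*N*(-12))/5 = (84*N)/5 = 84*N/5)
√(O(3) + 38007) = √((84/5)*3 + 38007) = √(252/5 + 38007) = √(190287/5) = 3*√105715/5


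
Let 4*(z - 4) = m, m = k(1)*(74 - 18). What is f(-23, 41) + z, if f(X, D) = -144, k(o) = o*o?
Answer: -126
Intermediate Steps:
k(o) = o²
m = 56 (m = 1²*(74 - 18) = 1*56 = 56)
z = 18 (z = 4 + (¼)*56 = 4 + 14 = 18)
f(-23, 41) + z = -144 + 18 = -126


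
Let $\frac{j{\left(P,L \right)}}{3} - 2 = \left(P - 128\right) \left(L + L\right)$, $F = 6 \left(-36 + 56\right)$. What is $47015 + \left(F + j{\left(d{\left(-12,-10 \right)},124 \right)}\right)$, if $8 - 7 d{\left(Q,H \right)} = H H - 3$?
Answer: $- \frac{402853}{7} \approx -57550.0$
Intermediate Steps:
$d{\left(Q,H \right)} = \frac{11}{7} - \frac{H^{2}}{7}$ ($d{\left(Q,H \right)} = \frac{8}{7} - \frac{H H - 3}{7} = \frac{8}{7} - \frac{H^{2} - 3}{7} = \frac{8}{7} - \frac{-3 + H^{2}}{7} = \frac{8}{7} - \left(- \frac{3}{7} + \frac{H^{2}}{7}\right) = \frac{11}{7} - \frac{H^{2}}{7}$)
$F = 120$ ($F = 6 \cdot 20 = 120$)
$j{\left(P,L \right)} = 6 + 6 L \left(-128 + P\right)$ ($j{\left(P,L \right)} = 6 + 3 \left(P - 128\right) \left(L + L\right) = 6 + 3 \left(-128 + P\right) 2 L = 6 + 3 \cdot 2 L \left(-128 + P\right) = 6 + 6 L \left(-128 + P\right)$)
$47015 + \left(F + j{\left(d{\left(-12,-10 \right)},124 \right)}\right) = 47015 + \left(120 + \left(6 - 95232 + 6 \cdot 124 \left(\frac{11}{7} - \frac{\left(-10\right)^{2}}{7}\right)\right)\right) = 47015 + \left(120 + \left(6 - 95232 + 6 \cdot 124 \left(\frac{11}{7} - \frac{100}{7}\right)\right)\right) = 47015 + \left(120 + \left(6 - 95232 + 6 \cdot 124 \left(- \frac{89}{7}\right)\right)\right) = 47015 + \left(120 - \frac{732798}{7}\right) = 47015 - \frac{731958}{7} = - \frac{402853}{7}$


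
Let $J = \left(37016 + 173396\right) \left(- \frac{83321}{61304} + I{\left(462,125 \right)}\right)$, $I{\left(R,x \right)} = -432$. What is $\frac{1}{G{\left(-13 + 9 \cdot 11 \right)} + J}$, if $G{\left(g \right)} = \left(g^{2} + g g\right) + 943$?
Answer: $- \frac{15326}{1397244282737} \approx -1.0969 \cdot 10^{-8}$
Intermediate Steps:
$G{\left(g \right)} = 943 + 2 g^{2}$ ($G{\left(g \right)} = \left(g^{2} + g^{2}\right) + 943 = 2 g^{2} + 943 = 943 + 2 g^{2}$)
$J = - \frac{1397485437347}{15326}$ ($J = \left(37016 + 173396\right) \left(- \frac{83321}{61304} - 432\right) = 210412 \left(\left(-83321\right) \frac{1}{61304} - 432\right) = 210412 \left(- \frac{83321}{61304} - 432\right) = 210412 \left(- \frac{26566649}{61304}\right) = - \frac{1397485437347}{15326} \approx -9.1184 \cdot 10^{7}$)
$\frac{1}{G{\left(-13 + 9 \cdot 11 \right)} + J} = \frac{1}{\left(943 + 2 \left(-13 + 9 \cdot 11\right)^{2}\right) - \frac{1397485437347}{15326}} = \frac{1}{\left(943 + 2 \left(-13 + 99\right)^{2}\right) - \frac{1397485437347}{15326}} = \frac{1}{\left(943 + 2 \cdot 86^{2}\right) - \frac{1397485437347}{15326}} = \frac{1}{\left(943 + 2 \cdot 7396\right) - \frac{1397485437347}{15326}} = \frac{1}{\left(943 + 14792\right) - \frac{1397485437347}{15326}} = \frac{1}{15735 - \frac{1397485437347}{15326}} = \frac{1}{- \frac{1397244282737}{15326}} = - \frac{15326}{1397244282737}$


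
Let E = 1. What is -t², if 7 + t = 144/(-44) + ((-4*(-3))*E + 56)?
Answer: -403225/121 ≈ -3332.4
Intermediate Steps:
t = 635/11 (t = -7 + (144/(-44) + (-4*(-3)*1 + 56)) = -7 + (144*(-1/44) + (12*1 + 56)) = -7 + (-36/11 + (12 + 56)) = -7 + (-36/11 + 68) = -7 + 712/11 = 635/11 ≈ 57.727)
-t² = -(635/11)² = -1*403225/121 = -403225/121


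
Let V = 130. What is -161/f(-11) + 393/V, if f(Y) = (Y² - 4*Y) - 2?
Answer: 43129/21190 ≈ 2.0353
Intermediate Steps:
f(Y) = -2 + Y² - 4*Y
-161/f(-11) + 393/V = -161/(-2 + (-11)² - 4*(-11)) + 393/130 = -161/(-2 + 121 + 44) + 393*(1/130) = -161/163 + 393/130 = 43129/21190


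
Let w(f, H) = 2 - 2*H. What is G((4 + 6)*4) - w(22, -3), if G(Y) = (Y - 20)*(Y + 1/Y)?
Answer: 1585/2 ≈ 792.50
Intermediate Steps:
w(f, H) = 2 - 2*H
G(Y) = (-20 + Y)*(Y + 1/Y)
G((4 + 6)*4) - w(22, -3) = (1 + ((4 + 6)*4)² - 20*(4 + 6)*4 - 20*1/(4*(4 + 6))) - (2 - 2*(-3)) = (1 + (10*4)² - 200*4 - 20/(10*4)) - (2 + 6) = (1 + 40² - 20*40 - 20/40) - 1*8 = (1 + 1600 - 800 - 20*1/40) - 8 = (1 + 1600 - 800 - ½) - 8 = 1601/2 - 8 = 1585/2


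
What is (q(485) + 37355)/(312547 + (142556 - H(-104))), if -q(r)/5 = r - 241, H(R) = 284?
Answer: 36135/454819 ≈ 0.079449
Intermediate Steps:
q(r) = 1205 - 5*r (q(r) = -5*(r - 241) = -5*(-241 + r) = 1205 - 5*r)
(q(485) + 37355)/(312547 + (142556 - H(-104))) = ((1205 - 5*485) + 37355)/(312547 + (142556 - 1*284)) = ((1205 - 2425) + 37355)/(312547 + (142556 - 284)) = (-1220 + 37355)/(312547 + 142272) = 36135/454819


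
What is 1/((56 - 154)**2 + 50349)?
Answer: 1/59953 ≈ 1.6680e-5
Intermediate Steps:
1/((56 - 154)**2 + 50349) = 1/((-98)**2 + 50349) = 1/(9604 + 50349) = 1/59953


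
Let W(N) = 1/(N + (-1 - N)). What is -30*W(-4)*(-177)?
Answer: -5310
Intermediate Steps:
W(N) = -1 (W(N) = 1/(-1) = -1)
-30*W(-4)*(-177) = -30*(-1)*(-177) = 30*(-177) = -5310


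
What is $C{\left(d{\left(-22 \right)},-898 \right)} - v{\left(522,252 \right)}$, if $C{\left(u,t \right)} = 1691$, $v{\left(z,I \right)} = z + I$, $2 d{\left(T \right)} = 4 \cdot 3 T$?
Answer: $917$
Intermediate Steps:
$d{\left(T \right)} = 6 T$ ($d{\left(T \right)} = \frac{4 \cdot 3 T}{2} = \frac{12 T}{2} = 6 T$)
$v{\left(z,I \right)} = I + z$
$C{\left(d{\left(-22 \right)},-898 \right)} - v{\left(522,252 \right)} = 1691 - \left(252 + 522\right) = 1691 - 774 = 917$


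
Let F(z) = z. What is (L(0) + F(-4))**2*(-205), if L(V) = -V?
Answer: -3280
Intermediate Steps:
(L(0) + F(-4))**2*(-205) = (-1*0 - 4)**2*(-205) = (0 - 4)**2*(-205) = (-4)**2*(-205) = 16*(-205) = -3280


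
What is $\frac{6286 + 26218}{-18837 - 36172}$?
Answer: $- \frac{32504}{55009} \approx -0.59089$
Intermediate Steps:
$\frac{6286 + 26218}{-18837 - 36172} = \frac{32504}{-55009} = 32504 \left(- \frac{1}{55009}\right) = - \frac{32504}{55009}$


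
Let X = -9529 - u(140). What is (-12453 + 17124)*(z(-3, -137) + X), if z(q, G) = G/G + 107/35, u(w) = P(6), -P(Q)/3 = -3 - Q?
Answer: -1561599378/35 ≈ -4.4617e+7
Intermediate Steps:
P(Q) = 9 + 3*Q (P(Q) = -3*(-3 - Q) = 9 + 3*Q)
u(w) = 27 (u(w) = 9 + 3*6 = 9 + 18 = 27)
z(q, G) = 142/35 (z(q, G) = 1 + 107*(1/35) = 1 + 107/35 = 142/35)
X = -9556 (X = -9529 - 1*27 = -9529 - 27 = -9556)
(-12453 + 17124)*(z(-3, -137) + X) = (-12453 + 17124)*(142/35 - 9556) = 4671*(-334318/35) = -1561599378/35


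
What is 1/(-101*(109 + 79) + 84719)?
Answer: 1/65731 ≈ 1.5214e-5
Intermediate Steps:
1/(-101*(109 + 79) + 84719) = 1/(-101*188 + 84719) = 1/(-18988 + 84719) = 1/65731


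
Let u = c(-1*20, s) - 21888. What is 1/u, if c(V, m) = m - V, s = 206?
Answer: -1/21662 ≈ -4.6164e-5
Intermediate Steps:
u = -21662 (u = (206 - (-1)*20) - 21888 = (206 - 1*(-20)) - 21888 = (206 + 20) - 21888 = 226 - 21888 = -21662)
1/u = 1/(-21662) = -1/21662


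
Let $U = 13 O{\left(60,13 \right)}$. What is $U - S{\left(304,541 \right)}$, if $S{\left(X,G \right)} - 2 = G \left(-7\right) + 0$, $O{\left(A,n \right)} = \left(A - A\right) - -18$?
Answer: $4019$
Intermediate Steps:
$O{\left(A,n \right)} = 18$ ($O{\left(A,n \right)} = 0 + 18 = 18$)
$S{\left(X,G \right)} = 2 - 7 G$ ($S{\left(X,G \right)} = 2 + \left(G \left(-7\right) + 0\right) = 2 + \left(- 7 G + 0\right) = 2 - 7 G$)
$U = 234$ ($U = 13 \cdot 18 = 234$)
$U - S{\left(304,541 \right)} = 234 - \left(2 - 3787\right) = 234 - -3785 = 234 + 3785 = 4019$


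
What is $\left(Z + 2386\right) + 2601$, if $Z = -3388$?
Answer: $1599$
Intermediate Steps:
$\left(Z + 2386\right) + 2601 = \left(-3388 + 2386\right) + 2601 = -1002 + 2601 = 1599$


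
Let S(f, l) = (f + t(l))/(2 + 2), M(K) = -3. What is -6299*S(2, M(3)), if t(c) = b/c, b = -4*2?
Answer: -44093/6 ≈ -7348.8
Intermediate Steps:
b = -8
t(c) = -8/c
S(f, l) = -2/l + f/4 (S(f, l) = (f - 8/l)/(2 + 2) = (f - 8/l)/4 = (f - 8/l)*(¼) = -2/l + f/4)
-6299*S(2, M(3)) = -6299*(-2/(-3) + (¼)*2) = -6299*(-2*(-⅓) + ½) = -6299*(⅔ + ½) = -6299*7/6 = -44093/6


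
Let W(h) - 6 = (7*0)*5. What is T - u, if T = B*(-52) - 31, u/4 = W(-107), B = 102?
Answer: -5359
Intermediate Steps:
W(h) = 6 (W(h) = 6 + (7*0)*5 = 6 + 0*5 = 6 + 0 = 6)
u = 24 (u = 4*6 = 24)
T = -5335 (T = 102*(-52) - 31 = -5304 - 31 = -5335)
T - u = -5335 - 1*24 = -5335 - 24 = -5359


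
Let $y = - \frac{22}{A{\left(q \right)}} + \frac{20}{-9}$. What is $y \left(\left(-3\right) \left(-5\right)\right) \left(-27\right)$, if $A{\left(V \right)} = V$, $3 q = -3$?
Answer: $-8010$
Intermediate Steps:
$q = -1$ ($q = \frac{1}{3} \left(-3\right) = -1$)
$y = \frac{178}{9}$ ($y = - \frac{22}{-1} + \frac{20}{-9} = \left(-22\right) \left(-1\right) + 20 \left(- \frac{1}{9}\right) = 22 - \frac{20}{9} = \frac{178}{9} \approx 19.778$)
$y \left(\left(-3\right) \left(-5\right)\right) \left(-27\right) = \frac{178 \left(\left(-3\right) \left(-5\right)\right)}{9} \left(-27\right) = \frac{178}{9} \cdot 15 \left(-27\right) = \frac{890}{3} \left(-27\right) = -8010$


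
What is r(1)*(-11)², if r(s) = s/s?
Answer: 121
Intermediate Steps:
r(s) = 1
r(1)*(-11)² = 1*(-11)² = 1*121 = 121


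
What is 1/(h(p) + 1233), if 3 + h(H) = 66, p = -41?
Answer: 1/1296 ≈ 0.00077160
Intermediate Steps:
h(H) = 63 (h(H) = -3 + 66 = 63)
1/(h(p) + 1233) = 1/(63 + 1233) = 1/1296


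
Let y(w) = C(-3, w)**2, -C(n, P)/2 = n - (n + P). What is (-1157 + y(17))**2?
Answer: 1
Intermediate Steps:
C(n, P) = 2*P (C(n, P) = -2*(n - (n + P)) = -2*(n - (P + n)) = -2*(n + (-P - n)) = -(-2)*P = 2*P)
y(w) = 4*w**2 (y(w) = (2*w)**2 = 4*w**2)
(-1157 + y(17))**2 = (-1157 + 4*17**2)**2 = (-1157 + 4*289)**2 = (-1157 + 1156)**2 = (-1)**2 = 1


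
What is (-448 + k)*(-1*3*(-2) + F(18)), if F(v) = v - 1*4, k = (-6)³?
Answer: -13280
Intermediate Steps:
k = -216
F(v) = -4 + v (F(v) = v - 4 = -4 + v)
(-448 + k)*(-1*3*(-2) + F(18)) = (-448 - 216)*(-1*3*(-2) + (-4 + 18)) = -664*(-3*(-2) + 14) = -664*(6 + 14) = -664*20 = -13280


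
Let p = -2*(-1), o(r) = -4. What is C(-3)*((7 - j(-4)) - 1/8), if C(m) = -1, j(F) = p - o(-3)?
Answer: -7/8 ≈ -0.87500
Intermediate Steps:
p = 2
j(F) = 6 (j(F) = 2 - 1*(-4) = 2 + 4 = 6)
C(-3)*((7 - j(-4)) - 1/8) = -((7 - 1*6) - 1/8) = -((7 - 6) - 1*⅛) = -(1 - ⅛) = -1*7/8 = -7/8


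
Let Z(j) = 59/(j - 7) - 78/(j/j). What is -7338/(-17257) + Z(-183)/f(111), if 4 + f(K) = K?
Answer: -107585363/350834810 ≈ -0.30666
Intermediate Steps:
f(K) = -4 + K
Z(j) = -78 + 59/(-7 + j) (Z(j) = 59/(-7 + j) - 78/1 = 59/(-7 + j) - 78*1 = 59/(-7 + j) - 78 = -78 + 59/(-7 + j))
-7338/(-17257) + Z(-183)/f(111) = -7338/(-17257) + ((605 - 78*(-183))/(-7 - 183))/(-4 + 111) = -7338*(-1/17257) + ((605 + 14274)/(-190))/107 = 7338/17257 - 1/190*14879*(1/107) = 7338/17257 - 14879/190*1/107 = 7338/17257 - 14879/20330 = -107585363/350834810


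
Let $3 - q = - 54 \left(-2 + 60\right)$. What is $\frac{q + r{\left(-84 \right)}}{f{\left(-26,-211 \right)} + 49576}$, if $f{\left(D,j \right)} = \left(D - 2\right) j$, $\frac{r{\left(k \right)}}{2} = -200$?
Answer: $\frac{2735}{55484} \approx 0.049294$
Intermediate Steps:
$r{\left(k \right)} = -400$ ($r{\left(k \right)} = 2 \left(-200\right) = -400$)
$q = 3135$ ($q = 3 - - 54 \left(-2 + 60\right) = 3 - \left(-54\right) 58 = 3 - -3132 = 3 + 3132 = 3135$)
$f{\left(D,j \right)} = j \left(-2 + D\right)$ ($f{\left(D,j \right)} = \left(-2 + D\right) j = j \left(-2 + D\right)$)
$\frac{q + r{\left(-84 \right)}}{f{\left(-26,-211 \right)} + 49576} = \frac{3135 - 400}{- 211 \left(-2 - 26\right) + 49576} = \frac{2735}{\left(-211\right) \left(-28\right) + 49576} = \frac{2735}{5908 + 49576} = \frac{2735}{55484}$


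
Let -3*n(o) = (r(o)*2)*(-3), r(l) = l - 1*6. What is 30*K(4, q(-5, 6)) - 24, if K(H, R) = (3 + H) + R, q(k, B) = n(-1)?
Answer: -234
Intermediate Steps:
r(l) = -6 + l (r(l) = l - 6 = -6 + l)
n(o) = -12 + 2*o (n(o) = -(-6 + o)*2*(-3)/3 = -(-12 + 2*o)*(-3)/3 = -(36 - 6*o)/3 = -12 + 2*o)
q(k, B) = -14 (q(k, B) = -12 + 2*(-1) = -12 - 2 = -14)
K(H, R) = 3 + H + R
30*K(4, q(-5, 6)) - 24 = 30*(3 + 4 - 14) - 24 = 30*(-7) - 24 = -210 - 24 = -234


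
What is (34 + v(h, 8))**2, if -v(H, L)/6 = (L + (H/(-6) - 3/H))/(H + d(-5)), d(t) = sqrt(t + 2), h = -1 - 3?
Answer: (52360*sqrt(3) + 134353*I)/(4*(8*sqrt(3) + 13*I)) ≈ 2079.8 + 472.77*I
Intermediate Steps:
h = -4
d(t) = sqrt(2 + t)
v(H, L) = -6*(L - 3/H - H/6)/(H + I*sqrt(3)) (v(H, L) = -6*(L + (H/(-6) - 3/H))/(H + sqrt(2 - 5)) = -6*(L + (H*(-1/6) - 3/H))/(H + sqrt(-3)) = -6*(L + (-H/6 - 3/H))/(H + I*sqrt(3)) = -6*(L + (-3/H - H/6))/(H + I*sqrt(3)) = -6*(L - 3/H - H/6)/(H + I*sqrt(3)))
(34 + v(h, 8))**2 = (34 + (18 + (-4)**2 - 6*(-4)*8)/((-4)*(-4 + I*sqrt(3))))**2 = (34 - (18 + 16 + 192)/(4*(-4 + I*sqrt(3))))**2 = (34 - 1/4*226/(-4 + I*sqrt(3)))**2 = (34 - 113/(2*(-4 + I*sqrt(3))))**2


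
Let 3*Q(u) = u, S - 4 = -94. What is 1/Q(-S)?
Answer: 1/30 ≈ 0.033333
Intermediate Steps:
S = -90 (S = 4 - 94 = -90)
Q(u) = u/3
1/Q(-S) = 1/((-1*(-90))/3) = 1/((⅓)*90) = 1/30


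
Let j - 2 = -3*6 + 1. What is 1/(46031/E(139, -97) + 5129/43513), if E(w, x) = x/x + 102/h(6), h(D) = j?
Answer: -1261877/10014585774 ≈ -0.00012600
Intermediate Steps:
j = -15 (j = 2 + (-3*6 + 1) = 2 + (-18 + 1) = 2 - 17 = -15)
h(D) = -15
E(w, x) = -29/5 (E(w, x) = x/x + 102/(-15) = 1 + 102*(-1/15) = 1 - 34/5 = -29/5)
1/(46031/E(139, -97) + 5129/43513) = 1/(46031/(-29/5) + 5129/43513) = 1/(46031*(-5/29) + 5129*(1/43513)) = 1/(-230155/29 + 5129/43513) = 1/(-10014585774/1261877) = -1261877/10014585774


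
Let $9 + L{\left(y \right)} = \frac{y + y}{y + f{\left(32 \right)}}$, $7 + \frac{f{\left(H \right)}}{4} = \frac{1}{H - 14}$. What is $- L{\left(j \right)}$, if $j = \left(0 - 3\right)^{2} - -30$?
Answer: $\frac{207}{101} \approx 2.0495$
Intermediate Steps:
$j = 39$ ($j = \left(-3\right)^{2} + 30 = 9 + 30 = 39$)
$f{\left(H \right)} = -28 + \frac{4}{-14 + H}$ ($f{\left(H \right)} = -28 + \frac{4}{H - 14} = -28 + \frac{4}{-14 + H}$)
$L{\left(y \right)} = -9 + \frac{2 y}{- \frac{250}{9} + y}$ ($L{\left(y \right)} = -9 + \frac{y + y}{y + \frac{4 \left(99 - 224\right)}{-14 + 32}} = -9 + \frac{2 y}{y + \frac{4 \left(99 - 224\right)}{18}} = -9 + \frac{2 y}{y + 4 \cdot \frac{1}{18} \left(-125\right)} = -9 + \frac{2 y}{y - \frac{250}{9}} = -9 + \frac{2 y}{- \frac{250}{9} + y}$)
$- L{\left(j \right)} = - \frac{9 \left(250 - 273\right)}{-250 + 9 \cdot 39} = - \frac{9 \left(250 - 273\right)}{-250 + 351} = - \frac{9 \left(-23\right)}{101} = \left(-1\right) \left(- \frac{207}{101}\right) = \frac{207}{101}$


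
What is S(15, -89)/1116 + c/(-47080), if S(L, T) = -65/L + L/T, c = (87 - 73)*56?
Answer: -18137513/876782610 ≈ -0.020686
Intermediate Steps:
c = 784 (c = 14*56 = 784)
S(15, -89)/1116 + c/(-47080) = (-65/15 + 15/(-89))/1116 + 784/(-47080) = (-65*1/15 + 15*(-1/89))*(1/1116) + 784*(-1/47080) = (-13/3 - 15/89)*(1/1116) - 98/5885 = -1202/267*1/1116 - 98/5885 = -601/148986 - 98/5885 = -18137513/876782610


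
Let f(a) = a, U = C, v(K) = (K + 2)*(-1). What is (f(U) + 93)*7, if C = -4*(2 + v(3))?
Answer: 735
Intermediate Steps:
v(K) = -2 - K (v(K) = (2 + K)*(-1) = -2 - K)
C = 12 (C = -4*(2 + (-2 - 1*3)) = -4*(2 + (-2 - 3)) = -4*(2 - 5) = -4*(-3) = 12)
U = 12
(f(U) + 93)*7 = (12 + 93)*7 = 105*7 = 735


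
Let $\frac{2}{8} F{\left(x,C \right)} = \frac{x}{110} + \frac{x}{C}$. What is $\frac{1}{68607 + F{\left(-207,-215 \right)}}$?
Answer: $\frac{2365}{162246861} \approx 1.4577 \cdot 10^{-5}$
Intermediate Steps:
$F{\left(x,C \right)} = \frac{2 x}{55} + \frac{4 x}{C}$ ($F{\left(x,C \right)} = 4 \left(\frac{x}{110} + \frac{x}{C}\right) = \frac{2 x}{55} + \frac{4 x}{C}$)
$\frac{1}{68607 + F{\left(-207,-215 \right)}} = \frac{1}{68607 + \frac{2}{55} \left(-207\right) \frac{1}{-215} \left(110 - 215\right)} = \frac{1}{68607 + \frac{2}{55} \left(-207\right) \left(- \frac{1}{215}\right) \left(-105\right)} = \frac{1}{68607 - \frac{8694}{2365}} = \frac{1}{\frac{162246861}{2365}} = \frac{2365}{162246861}$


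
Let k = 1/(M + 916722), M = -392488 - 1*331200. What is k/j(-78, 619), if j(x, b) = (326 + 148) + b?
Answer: 1/210986162 ≈ 4.7396e-9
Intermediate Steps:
j(x, b) = 474 + b
M = -723688 (M = -392488 - 331200 = -723688)
k = 1/193034 (k = 1/(-723688 + 916722) = 1/193034 ≈ 5.1804e-6)
k/j(-78, 619) = 1/(193034*(474 + 619)) = (1/193034)/1093 = (1/193034)*(1/1093) = 1/210986162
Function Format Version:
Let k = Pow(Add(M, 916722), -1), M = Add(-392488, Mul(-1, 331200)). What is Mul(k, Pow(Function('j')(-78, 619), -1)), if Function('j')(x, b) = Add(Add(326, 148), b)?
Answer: Rational(1, 210986162) ≈ 4.7396e-9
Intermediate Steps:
Function('j')(x, b) = Add(474, b)
M = -723688 (M = Add(-392488, -331200) = -723688)
k = Rational(1, 193034) (k = Pow(Add(-723688, 916722), -1) = Pow(193034, -1) = Rational(1, 193034) ≈ 5.1804e-6)
Mul(k, Pow(Function('j')(-78, 619), -1)) = Mul(Rational(1, 193034), Pow(Add(474, 619), -1)) = Mul(Rational(1, 193034), Pow(1093, -1)) = Mul(Rational(1, 193034), Rational(1, 1093)) = Rational(1, 210986162)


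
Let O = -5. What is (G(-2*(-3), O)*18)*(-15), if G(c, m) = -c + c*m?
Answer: 9720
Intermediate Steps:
(G(-2*(-3), O)*18)*(-15) = (((-2*(-3))*(-1 - 5))*18)*(-15) = ((6*(-6))*18)*(-15) = -36*18*(-15) = -648*(-15) = 9720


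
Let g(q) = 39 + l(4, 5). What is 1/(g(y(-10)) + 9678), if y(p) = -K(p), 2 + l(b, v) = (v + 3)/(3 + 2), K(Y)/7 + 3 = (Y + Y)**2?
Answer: 5/48583 ≈ 0.00010292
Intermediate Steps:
K(Y) = -21 + 28*Y**2 (K(Y) = -21 + 7*(Y + Y)**2 = -21 + 7*(2*Y)**2 = -21 + 7*(4*Y**2) = -21 + 28*Y**2)
l(b, v) = -7/5 + v/5 (l(b, v) = -2 + (v + 3)/(3 + 2) = -2 + (3 + v)/5 = -2 + (3 + v)*(1/5) = -2 + (3/5 + v/5) = -7/5 + v/5)
y(p) = 21 - 28*p**2 (y(p) = -(-21 + 28*p**2) = 21 - 28*p**2)
g(q) = 193/5 (g(q) = 39 + (-7/5 + (1/5)*5) = 39 + (-7/5 + 1) = 39 - 2/5 = 193/5)
1/(g(y(-10)) + 9678) = 1/(193/5 + 9678) = 1/(48583/5) = 5/48583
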